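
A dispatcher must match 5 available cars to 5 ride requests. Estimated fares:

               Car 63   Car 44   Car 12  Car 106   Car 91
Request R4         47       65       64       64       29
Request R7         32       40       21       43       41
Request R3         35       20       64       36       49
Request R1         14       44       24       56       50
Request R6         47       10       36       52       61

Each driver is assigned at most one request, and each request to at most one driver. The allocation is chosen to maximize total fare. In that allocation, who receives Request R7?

This is the linear assignment problem.
Optimal: Car 63→Request R7 ($32), Car 44→Request R4 ($65), Car 12→Request R3 ($64), Car 106→Request R1 ($56), Car 91→Request R6 ($61) — total 32+65+64+56+61 = $278.
Column-greedy (each request in turn goes to its best remaining driver) gives $269, worse by 9.
Swapping Car 44↔Car 106 (Car 44→Request R1 $44, Car 106→Request R4 $64) loses 13.
Car 63's own top request is Request R4 ($47), but forcing Car 63→Request R4 and reassigning the rest optimally gives only $268 — worse by 10.

Car 63 receives Request R7.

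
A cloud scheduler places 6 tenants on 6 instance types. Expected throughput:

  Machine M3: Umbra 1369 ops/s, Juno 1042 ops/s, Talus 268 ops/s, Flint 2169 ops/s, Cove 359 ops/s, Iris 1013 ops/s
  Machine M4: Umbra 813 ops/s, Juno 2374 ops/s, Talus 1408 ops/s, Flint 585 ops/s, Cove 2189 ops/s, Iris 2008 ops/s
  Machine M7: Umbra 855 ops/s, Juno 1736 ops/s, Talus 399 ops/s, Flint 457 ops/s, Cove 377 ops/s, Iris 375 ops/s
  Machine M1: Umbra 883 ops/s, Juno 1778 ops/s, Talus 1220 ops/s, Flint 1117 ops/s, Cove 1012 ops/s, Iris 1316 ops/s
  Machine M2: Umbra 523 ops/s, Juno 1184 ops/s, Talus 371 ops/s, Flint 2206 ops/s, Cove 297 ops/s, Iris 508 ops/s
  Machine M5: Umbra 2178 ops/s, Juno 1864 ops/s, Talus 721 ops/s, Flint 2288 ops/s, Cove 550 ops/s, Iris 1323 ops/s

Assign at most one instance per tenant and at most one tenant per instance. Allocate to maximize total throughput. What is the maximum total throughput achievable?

Maximum total: 10542 ops/s

Treat this as an assignment problem: match each tenant to one instance.
Optimal: Umbra→Machine M5 (2178 ops/s), Juno→Machine M7 (1736 ops/s), Talus→Machine M1 (1220 ops/s), Flint→Machine M2 (2206 ops/s), Cove→Machine M4 (2189 ops/s), Iris→Machine M3 (1013 ops/s) — total 2178+1736+1220+2206+2189+1013 = 10542 ops/s.
Next-best assignment: Umbra→Machine M3, Juno→Machine M7, Talus→Machine M1, Flint→Machine M2, Cove→Machine M4, Iris→Machine M5 = 10043 ops/s.
No other one-to-one assignment exceeds 10542 ops/s.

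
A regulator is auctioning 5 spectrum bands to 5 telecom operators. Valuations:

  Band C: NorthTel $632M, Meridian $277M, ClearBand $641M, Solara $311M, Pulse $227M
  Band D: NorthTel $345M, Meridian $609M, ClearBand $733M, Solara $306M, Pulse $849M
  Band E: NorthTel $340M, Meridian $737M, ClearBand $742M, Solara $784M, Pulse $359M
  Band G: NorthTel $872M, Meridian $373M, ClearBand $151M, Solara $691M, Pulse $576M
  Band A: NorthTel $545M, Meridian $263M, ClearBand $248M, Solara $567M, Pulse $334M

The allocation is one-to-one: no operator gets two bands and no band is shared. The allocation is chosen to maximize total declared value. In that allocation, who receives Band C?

Optimal: NorthTel→Band G ($872M), Meridian→Band E ($737M), ClearBand→Band C ($641M), Solara→Band A ($567M), Pulse→Band D ($849M) — total 872+737+641+567+849 = $3666M.
Column-greedy (each band in turn goes to its best remaining operator) gives $3409M, worse by 257.
Next-best assignment: NorthTel→Band A, Meridian→Band E, ClearBand→Band C, Solara→Band G, Pulse→Band D = $3463M.
Checked against all permutations: $3666M is optimal.
ClearBand's own top band is Band E ($742M), but forcing ClearBand→Band E and reassigning the rest optimally gives only $3307M — worse by 359.

ClearBand receives Band C.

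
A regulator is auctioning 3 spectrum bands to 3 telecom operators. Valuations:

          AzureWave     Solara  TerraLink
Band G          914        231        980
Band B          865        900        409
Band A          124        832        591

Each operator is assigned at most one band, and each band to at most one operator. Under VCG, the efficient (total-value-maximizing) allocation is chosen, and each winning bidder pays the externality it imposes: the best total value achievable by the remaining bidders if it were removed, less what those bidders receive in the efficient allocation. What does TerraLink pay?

Efficient allocation: AzureWave→Band B ($865M), Solara→Band A ($832M), TerraLink→Band G ($980M); total welfare W = $2677M.
TerraLink receives Band G at value $980M, so the others get W − 980 = $1697M.
Without TerraLink: best allocation of the remaining 2 bidders over all 3 bands is AzureWave→Band G ($914M), Solara→Band B ($900M), total $1814M.
VCG payment = (others' best without TerraLink) − (others' welfare with TerraLink) = 1814 − 1697 = $117M.

TerraLink pays $117M.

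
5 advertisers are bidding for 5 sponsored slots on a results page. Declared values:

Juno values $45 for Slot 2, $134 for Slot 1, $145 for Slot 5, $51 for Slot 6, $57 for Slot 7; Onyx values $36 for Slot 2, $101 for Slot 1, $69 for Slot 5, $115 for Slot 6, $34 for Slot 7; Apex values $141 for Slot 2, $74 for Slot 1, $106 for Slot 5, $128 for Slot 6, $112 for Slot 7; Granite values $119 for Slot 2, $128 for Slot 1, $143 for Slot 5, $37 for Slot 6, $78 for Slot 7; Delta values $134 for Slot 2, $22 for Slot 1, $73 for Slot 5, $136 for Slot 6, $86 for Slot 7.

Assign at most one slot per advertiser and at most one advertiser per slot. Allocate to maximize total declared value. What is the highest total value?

Maximum total: $638

Optimal: Juno→Slot 1 ($134), Onyx→Slot 6 ($115), Apex→Slot 7 ($112), Granite→Slot 5 ($143), Delta→Slot 2 ($134) — total 134+115+112+143+134 = $638.
Max-entry greedy (repeatedly take the single best remaining cell) gives $584, worse by 54.
Next-best assignment: Juno→Slot 5, Onyx→Slot 6, Apex→Slot 7, Granite→Slot 1, Delta→Slot 2 = $634.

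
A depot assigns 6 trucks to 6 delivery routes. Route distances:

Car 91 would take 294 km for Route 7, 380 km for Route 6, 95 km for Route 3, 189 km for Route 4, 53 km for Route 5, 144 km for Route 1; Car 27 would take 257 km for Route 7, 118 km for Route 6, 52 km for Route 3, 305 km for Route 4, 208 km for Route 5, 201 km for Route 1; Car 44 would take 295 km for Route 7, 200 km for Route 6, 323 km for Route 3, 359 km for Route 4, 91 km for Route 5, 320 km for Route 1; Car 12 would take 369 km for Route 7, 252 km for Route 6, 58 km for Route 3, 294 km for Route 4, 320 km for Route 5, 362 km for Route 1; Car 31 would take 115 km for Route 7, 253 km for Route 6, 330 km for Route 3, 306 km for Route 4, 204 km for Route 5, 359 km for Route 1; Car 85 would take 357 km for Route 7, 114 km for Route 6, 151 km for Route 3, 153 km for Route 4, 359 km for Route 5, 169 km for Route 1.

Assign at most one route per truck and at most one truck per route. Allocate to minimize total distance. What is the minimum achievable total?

Optimal: Car 91→Route 1 (144 km), Car 27→Route 6 (118 km), Car 44→Route 5 (91 km), Car 12→Route 3 (58 km), Car 31→Route 7 (115 km), Car 85→Route 4 (153 km) — total 144+118+91+58+115+153 = 679 km.
Swapping Car 44↔Car 91 (Car 44→Route 1 320 km, Car 91→Route 5 53 km) adds 138.
No other one-to-one assignment undercuts 679 km.

Minimum total: 679 km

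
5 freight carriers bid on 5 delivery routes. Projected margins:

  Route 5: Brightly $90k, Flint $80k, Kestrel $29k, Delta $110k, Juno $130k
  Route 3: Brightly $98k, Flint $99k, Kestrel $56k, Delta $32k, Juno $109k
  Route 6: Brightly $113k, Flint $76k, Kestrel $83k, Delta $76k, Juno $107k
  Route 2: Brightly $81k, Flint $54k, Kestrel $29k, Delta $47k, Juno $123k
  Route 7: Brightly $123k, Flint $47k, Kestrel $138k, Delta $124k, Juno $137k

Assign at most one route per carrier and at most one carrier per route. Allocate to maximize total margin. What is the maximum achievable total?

Max total: $583k

Treat this as an assignment problem: match each carrier to one route.
Optimal: Brightly→Route 6 ($113k), Flint→Route 3 ($99k), Kestrel→Route 7 ($138k), Delta→Route 5 ($110k), Juno→Route 2 ($123k) — total 113+99+138+110+123 = $583k.
Every other assignment is strictly worse.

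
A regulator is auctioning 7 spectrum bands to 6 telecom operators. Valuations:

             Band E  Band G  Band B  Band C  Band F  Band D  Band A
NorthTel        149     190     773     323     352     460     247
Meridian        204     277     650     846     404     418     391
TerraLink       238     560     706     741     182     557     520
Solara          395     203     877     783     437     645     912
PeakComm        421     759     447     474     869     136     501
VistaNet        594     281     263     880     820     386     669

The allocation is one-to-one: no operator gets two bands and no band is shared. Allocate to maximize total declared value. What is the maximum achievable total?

Maximum total: $4667M

This is a one-to-one assignment (maximum-weight bipartite matching).
Optimal: NorthTel→Band B ($773M), Meridian→Band C ($846M), TerraLink→Band D ($557M), Solara→Band A ($912M), PeakComm→Band G ($759M), VistaNet→Band F ($820M) — total 773+846+557+912+759+820 = $4667M.
Row-greedy (each operator in turn takes its best remaining band) gives $4554M, worse by 113.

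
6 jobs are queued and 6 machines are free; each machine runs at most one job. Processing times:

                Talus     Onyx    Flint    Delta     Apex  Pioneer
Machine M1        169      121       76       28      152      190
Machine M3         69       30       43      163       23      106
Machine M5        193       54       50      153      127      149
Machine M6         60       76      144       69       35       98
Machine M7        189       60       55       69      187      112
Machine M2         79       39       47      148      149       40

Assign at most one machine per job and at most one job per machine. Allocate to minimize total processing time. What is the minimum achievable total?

Min total: 260 min

Optimal: Talus→Machine M6 (60 min), Onyx→Machine M5 (54 min), Flint→Machine M7 (55 min), Delta→Machine M1 (28 min), Apex→Machine M3 (23 min), Pioneer→Machine M2 (40 min) — total 60+54+55+28+23+40 = 260 min.
Row-greedy (each job in turn takes its cheapest remaining machine) gives 404 min, worse by 144.
Next-best assignment: Talus→Machine M6, Onyx→Machine M7, Flint→Machine M5, Delta→Machine M1, Apex→Machine M3, Pioneer→Machine M2 = 261 min.
Every other assignment is strictly worse.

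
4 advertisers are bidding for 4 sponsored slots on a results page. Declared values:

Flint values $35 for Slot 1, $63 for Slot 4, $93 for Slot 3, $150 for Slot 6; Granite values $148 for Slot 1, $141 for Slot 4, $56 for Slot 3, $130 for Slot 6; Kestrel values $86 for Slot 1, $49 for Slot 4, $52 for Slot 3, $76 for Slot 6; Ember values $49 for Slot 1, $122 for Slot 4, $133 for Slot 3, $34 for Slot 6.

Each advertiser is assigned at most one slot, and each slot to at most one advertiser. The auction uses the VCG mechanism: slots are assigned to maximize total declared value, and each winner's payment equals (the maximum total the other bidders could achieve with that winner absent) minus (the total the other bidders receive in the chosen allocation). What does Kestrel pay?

Kestrel pays $7.

Efficient allocation: Flint→Slot 6 ($150), Granite→Slot 4 ($141), Kestrel→Slot 1 ($86), Ember→Slot 3 ($133); total welfare W = $510.
Kestrel receives Slot 1 at value $86, so the others get W − 86 = $424.
Without Kestrel: best allocation of the remaining 3 bidders over all 4 slots is Flint→Slot 6 ($150), Granite→Slot 1 ($148), Ember→Slot 3 ($133), total $431.
VCG payment = (others' best without Kestrel) − (others' welfare with Kestrel) = 431 − 424 = $7.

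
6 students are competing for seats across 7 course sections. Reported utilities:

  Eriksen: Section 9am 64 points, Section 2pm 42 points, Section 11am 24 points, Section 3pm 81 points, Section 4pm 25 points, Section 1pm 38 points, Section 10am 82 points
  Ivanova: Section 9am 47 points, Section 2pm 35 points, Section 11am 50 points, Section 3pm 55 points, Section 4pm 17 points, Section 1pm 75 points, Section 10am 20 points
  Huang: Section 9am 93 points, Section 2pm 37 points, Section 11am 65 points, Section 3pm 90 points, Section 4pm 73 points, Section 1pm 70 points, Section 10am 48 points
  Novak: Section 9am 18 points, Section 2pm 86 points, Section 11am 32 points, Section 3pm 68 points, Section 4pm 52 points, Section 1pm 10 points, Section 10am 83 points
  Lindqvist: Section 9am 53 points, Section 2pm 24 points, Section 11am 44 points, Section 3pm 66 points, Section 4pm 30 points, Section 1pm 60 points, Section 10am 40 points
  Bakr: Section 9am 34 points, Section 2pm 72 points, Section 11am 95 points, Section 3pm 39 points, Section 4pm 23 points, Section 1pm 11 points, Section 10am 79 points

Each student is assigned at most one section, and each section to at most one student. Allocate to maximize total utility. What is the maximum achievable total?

Optimal: Eriksen→Section 10am (82 points), Ivanova→Section 1pm (75 points), Huang→Section 9am (93 points), Novak→Section 2pm (86 points), Lindqvist→Section 3pm (66 points), Bakr→Section 11am (95 points) — total 82+75+93+86+66+95 = 497 points.
Column-greedy (each section in turn goes to its best remaining student) gives 460 points, worse by 37.
Next-best assignment: Eriksen→Section 10am, Ivanova→Section 1pm, Huang→Section 3pm, Novak→Section 2pm, Lindqvist→Section 9am, Bakr→Section 11am = 481 points.
Swapping Lindqvist↔Novak (Lindqvist→Section 2pm 24 points, Novak→Section 3pm 68 points) loses 60.
No other one-to-one assignment exceeds 497 points.

Max total: 497 points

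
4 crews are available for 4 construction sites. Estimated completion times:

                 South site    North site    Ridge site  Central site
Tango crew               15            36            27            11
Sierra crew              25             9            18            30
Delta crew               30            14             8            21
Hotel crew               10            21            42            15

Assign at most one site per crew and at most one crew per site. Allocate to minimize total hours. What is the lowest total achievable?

This is the linear assignment problem.
Optimal: Tango crew→Central site (11 hours), Sierra crew→North site (9 hours), Delta crew→Ridge site (8 hours), Hotel crew→South site (10 hours) — total 11+9+8+10 = 38 hours.
Next-best assignment: Tango crew→South site, Sierra crew→North site, Delta crew→Ridge site, Hotel crew→Central site = 47 hours.
No other one-to-one assignment undercuts 38 hours.

Min total: 38 hours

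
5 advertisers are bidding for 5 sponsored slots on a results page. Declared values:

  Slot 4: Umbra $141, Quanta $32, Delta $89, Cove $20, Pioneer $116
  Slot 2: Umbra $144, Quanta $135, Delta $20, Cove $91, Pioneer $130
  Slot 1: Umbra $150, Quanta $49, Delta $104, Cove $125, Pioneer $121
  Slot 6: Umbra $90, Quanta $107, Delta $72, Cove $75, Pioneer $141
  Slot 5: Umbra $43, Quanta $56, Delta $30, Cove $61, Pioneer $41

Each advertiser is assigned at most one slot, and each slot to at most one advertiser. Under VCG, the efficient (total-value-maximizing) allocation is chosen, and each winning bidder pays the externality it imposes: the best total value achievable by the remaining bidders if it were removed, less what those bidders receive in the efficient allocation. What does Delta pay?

Efficient allocation: Umbra→Slot 4 ($141), Quanta→Slot 2 ($135), Delta→Slot 1 ($104), Cove→Slot 5 ($61), Pioneer→Slot 6 ($141); total welfare W = $582.
Delta receives Slot 1 at value $104, so the others get W − 104 = $478.
Without Delta: best allocation of the remaining 4 bidders over all 5 slots is Umbra→Slot 4 ($141), Quanta→Slot 2 ($135), Cove→Slot 1 ($125), Pioneer→Slot 6 ($141), total $542.
VCG payment = (others' best without Delta) − (others' welfare with Delta) = 542 − 478 = $64.

Delta pays $64.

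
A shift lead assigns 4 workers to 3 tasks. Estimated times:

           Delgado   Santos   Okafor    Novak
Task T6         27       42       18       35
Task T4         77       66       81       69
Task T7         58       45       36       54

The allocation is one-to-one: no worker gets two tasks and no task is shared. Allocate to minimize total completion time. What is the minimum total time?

This is the linear assignment problem.
Optimal: Delgado→Task T6 (27 min), Santos→Task T4 (66 min), Okafor→Task T7 (36 min) — total 27+66+36 = 129 min.
Column-greedy (each task in turn goes to its cheapest remaining worker) gives 138 min, worse by 9.
Swapping Delgado↔Santos (Delgado→Task T4 77 min, Santos→Task T6 42 min) adds 26.
Checked against all permutations: 129 min is optimal.

Minimum total: 129 min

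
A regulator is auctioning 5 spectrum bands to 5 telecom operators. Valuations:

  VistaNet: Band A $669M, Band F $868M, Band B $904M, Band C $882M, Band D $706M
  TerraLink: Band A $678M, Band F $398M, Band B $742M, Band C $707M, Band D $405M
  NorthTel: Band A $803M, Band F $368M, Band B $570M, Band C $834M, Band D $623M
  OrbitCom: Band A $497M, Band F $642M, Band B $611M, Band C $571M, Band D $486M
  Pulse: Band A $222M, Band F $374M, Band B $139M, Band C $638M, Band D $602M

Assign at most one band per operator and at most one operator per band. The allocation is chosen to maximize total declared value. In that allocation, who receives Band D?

Optimal: VistaNet→Band C ($882M), TerraLink→Band B ($742M), NorthTel→Band A ($803M), OrbitCom→Band F ($642M), Pulse→Band D ($602M) — total 882+742+803+642+602 = $3671M.
Next-best assignment: VistaNet→Band B, TerraLink→Band A, NorthTel→Band C, OrbitCom→Band F, Pulse→Band D = $3660M.
Swapping Pulse↔TerraLink (Pulse→Band B $139M, TerraLink→Band D $405M) loses 800.
Pulse's own top band is Band C ($638M), but forcing Pulse→Band C and reassigning the rest optimally gives only $3537M — worse by 134.

Pulse receives Band D.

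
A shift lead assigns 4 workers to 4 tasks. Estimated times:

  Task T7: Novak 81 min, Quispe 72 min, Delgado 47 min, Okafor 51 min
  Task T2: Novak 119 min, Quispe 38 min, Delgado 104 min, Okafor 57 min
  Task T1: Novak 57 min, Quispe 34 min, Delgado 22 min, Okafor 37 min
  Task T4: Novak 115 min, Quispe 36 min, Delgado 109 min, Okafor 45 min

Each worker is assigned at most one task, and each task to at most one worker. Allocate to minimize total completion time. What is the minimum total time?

Optimal: Novak→Task T7 (81 min), Quispe→Task T2 (38 min), Delgado→Task T1 (22 min), Okafor→Task T4 (45 min) — total 81+38+22+45 = 186 min.
Swapping Novak↔Okafor (Novak→Task T4 115 min, Okafor→Task T7 51 min) adds 40.

Min total: 186 min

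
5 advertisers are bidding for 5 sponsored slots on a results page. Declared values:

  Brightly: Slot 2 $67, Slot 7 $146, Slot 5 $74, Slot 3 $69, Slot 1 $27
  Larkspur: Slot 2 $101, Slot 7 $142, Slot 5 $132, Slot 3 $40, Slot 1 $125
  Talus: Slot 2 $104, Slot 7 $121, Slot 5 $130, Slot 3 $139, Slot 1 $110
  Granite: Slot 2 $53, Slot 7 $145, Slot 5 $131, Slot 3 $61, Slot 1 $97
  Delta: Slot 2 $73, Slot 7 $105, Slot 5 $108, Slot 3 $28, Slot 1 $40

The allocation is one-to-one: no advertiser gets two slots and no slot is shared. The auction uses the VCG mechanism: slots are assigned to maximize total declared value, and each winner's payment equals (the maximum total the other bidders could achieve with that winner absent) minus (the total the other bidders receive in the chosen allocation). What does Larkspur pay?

Larkspur pays $1.

Efficient allocation: Brightly→Slot 7 ($146), Larkspur→Slot 1 ($125), Talus→Slot 3 ($139), Granite→Slot 5 ($131), Delta→Slot 2 ($73); total welfare W = $614.
Larkspur receives Slot 1 at value $125, so the others get W − 125 = $489.
Without Larkspur: best allocation of the remaining 4 bidders over all 5 slots is Brightly→Slot 7 ($146), Talus→Slot 3 ($139), Granite→Slot 1 ($97), Delta→Slot 5 ($108), total $490.
VCG payment = (others' best without Larkspur) − (others' welfare with Larkspur) = 490 − 489 = $1.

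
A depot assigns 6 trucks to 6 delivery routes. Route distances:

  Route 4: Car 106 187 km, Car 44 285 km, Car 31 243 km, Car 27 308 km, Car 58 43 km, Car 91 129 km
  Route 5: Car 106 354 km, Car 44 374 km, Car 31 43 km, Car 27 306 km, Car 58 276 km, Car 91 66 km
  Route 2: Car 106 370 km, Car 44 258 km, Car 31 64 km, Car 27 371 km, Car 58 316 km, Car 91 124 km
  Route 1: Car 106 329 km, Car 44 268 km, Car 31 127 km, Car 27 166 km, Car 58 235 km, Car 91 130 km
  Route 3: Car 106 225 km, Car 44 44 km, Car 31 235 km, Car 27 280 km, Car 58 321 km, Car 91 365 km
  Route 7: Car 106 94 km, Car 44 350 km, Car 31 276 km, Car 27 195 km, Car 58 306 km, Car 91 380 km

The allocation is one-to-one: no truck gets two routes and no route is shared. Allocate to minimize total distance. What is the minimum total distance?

Optimal: Car 106→Route 7 (94 km), Car 44→Route 3 (44 km), Car 31→Route 2 (64 km), Car 27→Route 1 (166 km), Car 58→Route 4 (43 km), Car 91→Route 5 (66 km) — total 94+44+64+166+43+66 = 477 km.
Min-entry greedy (repeatedly take the single cheapest remaining cell) gives 514 km, worse by 37.
Next-best assignment: Car 106→Route 7, Car 44→Route 3, Car 31→Route 5, Car 27→Route 1, Car 58→Route 4, Car 91→Route 2 = 514 km.

Min total: 477 km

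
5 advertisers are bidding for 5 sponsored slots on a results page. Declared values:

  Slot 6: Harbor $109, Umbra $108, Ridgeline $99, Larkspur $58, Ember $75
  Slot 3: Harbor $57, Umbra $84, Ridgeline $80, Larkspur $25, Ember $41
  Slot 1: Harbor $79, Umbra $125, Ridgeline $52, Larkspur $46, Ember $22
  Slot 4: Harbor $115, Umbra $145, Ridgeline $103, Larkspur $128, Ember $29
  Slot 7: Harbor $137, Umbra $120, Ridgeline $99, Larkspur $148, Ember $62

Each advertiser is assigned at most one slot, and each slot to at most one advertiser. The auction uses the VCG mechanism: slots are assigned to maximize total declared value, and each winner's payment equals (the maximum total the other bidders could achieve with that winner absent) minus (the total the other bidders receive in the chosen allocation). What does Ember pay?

Ember pays $19.

Efficient allocation: Harbor→Slot 7 ($137), Umbra→Slot 1 ($125), Ridgeline→Slot 3 ($80), Larkspur→Slot 4 ($128), Ember→Slot 6 ($75); total welfare W = $545.
Ember receives Slot 6 at value $75, so the others get W − 75 = $470.
Without Ember: best allocation of the remaining 4 bidders over all 5 slots is Harbor→Slot 7 ($137), Umbra→Slot 1 ($125), Ridgeline→Slot 6 ($99), Larkspur→Slot 4 ($128), total $489.
VCG payment = (others' best without Ember) − (others' welfare with Ember) = 489 − 470 = $19.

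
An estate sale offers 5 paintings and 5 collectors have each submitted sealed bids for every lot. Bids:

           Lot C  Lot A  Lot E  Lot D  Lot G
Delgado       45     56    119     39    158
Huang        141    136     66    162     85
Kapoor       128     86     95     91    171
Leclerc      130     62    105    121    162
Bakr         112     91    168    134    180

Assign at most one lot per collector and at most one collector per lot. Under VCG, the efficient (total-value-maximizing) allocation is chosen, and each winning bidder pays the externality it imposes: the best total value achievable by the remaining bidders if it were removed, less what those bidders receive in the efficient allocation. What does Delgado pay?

Efficient allocation: Delgado→Lot G ($158), Huang→Lot A ($136), Kapoor→Lot C ($128), Leclerc→Lot D ($121), Bakr→Lot E ($168); total welfare W = $711.
Delgado receives Lot G at value $158, so the others get W − 158 = $553.
Without Delgado: best allocation of the remaining 4 bidders over all 5 lots is Huang→Lot D ($162), Kapoor→Lot G ($171), Leclerc→Lot C ($130), Bakr→Lot E ($168), total $631.
VCG payment = (others' best without Delgado) − (others' welfare with Delgado) = 631 − 553 = $78.

Delgado pays $78.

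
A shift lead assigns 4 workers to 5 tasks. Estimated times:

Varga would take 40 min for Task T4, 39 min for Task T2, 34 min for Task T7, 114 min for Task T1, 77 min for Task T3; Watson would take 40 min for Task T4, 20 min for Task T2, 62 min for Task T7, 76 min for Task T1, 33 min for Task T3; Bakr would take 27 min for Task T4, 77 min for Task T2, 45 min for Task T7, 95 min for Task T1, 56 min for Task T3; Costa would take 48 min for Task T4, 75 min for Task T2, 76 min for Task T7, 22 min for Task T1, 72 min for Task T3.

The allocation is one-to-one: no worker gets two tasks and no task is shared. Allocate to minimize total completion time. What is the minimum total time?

Optimal: Varga→Task T7 (34 min), Watson→Task T2 (20 min), Bakr→Task T4 (27 min), Costa→Task T1 (22 min) — total 34+20+27+22 = 103 min.

Min total: 103 min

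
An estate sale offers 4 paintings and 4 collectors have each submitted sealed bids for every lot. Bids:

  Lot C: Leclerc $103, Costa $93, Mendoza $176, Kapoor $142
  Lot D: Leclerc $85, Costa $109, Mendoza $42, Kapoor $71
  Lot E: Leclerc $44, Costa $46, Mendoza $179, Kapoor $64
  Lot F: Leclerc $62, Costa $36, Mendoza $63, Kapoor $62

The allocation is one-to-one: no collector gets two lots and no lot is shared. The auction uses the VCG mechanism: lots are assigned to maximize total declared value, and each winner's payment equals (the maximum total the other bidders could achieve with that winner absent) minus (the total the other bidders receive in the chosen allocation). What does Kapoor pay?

Kapoor pays $41.

Efficient allocation: Leclerc→Lot F ($62), Costa→Lot D ($109), Mendoza→Lot E ($179), Kapoor→Lot C ($142); total welfare W = $492.
Kapoor receives Lot C at value $142, so the others get W − 142 = $350.
Without Kapoor: best allocation of the remaining 3 bidders over all 4 lots is Leclerc→Lot C ($103), Costa→Lot D ($109), Mendoza→Lot E ($179), total $391.
VCG payment = (others' best without Kapoor) − (others' welfare with Kapoor) = 391 − 350 = $41.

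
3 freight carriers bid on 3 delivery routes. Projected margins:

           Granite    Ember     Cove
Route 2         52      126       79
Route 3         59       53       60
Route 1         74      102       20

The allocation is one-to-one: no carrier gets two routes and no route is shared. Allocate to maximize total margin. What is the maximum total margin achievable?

Maximum total: $260k

Optimal: Granite→Route 1 ($74k), Ember→Route 2 ($126k), Cove→Route 3 ($60k) — total 74+126+60 = $260k.
Next-best assignment: Granite→Route 3, Ember→Route 1, Cove→Route 2 = $240k.
No other one-to-one assignment exceeds $260k.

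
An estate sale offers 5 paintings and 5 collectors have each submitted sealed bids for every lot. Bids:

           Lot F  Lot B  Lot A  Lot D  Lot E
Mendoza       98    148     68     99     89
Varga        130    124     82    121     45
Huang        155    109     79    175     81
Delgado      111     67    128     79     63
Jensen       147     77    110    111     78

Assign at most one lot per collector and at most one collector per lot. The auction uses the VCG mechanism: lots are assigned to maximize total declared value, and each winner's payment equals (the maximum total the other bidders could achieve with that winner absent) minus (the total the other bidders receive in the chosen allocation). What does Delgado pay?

Delgado pays $28.

Efficient allocation: Mendoza→Lot E ($89), Varga→Lot B ($124), Huang→Lot D ($175), Delgado→Lot A ($128), Jensen→Lot F ($147); total welfare W = $663.
Delgado receives Lot A at value $128, so the others get W − 128 = $535.
Without Delgado: best allocation of the remaining 4 bidders over all 5 lots is Mendoza→Lot B ($148), Varga→Lot F ($130), Huang→Lot D ($175), Jensen→Lot A ($110), total $563.
VCG payment = (others' best without Delgado) − (others' welfare with Delgado) = 563 − 535 = $28.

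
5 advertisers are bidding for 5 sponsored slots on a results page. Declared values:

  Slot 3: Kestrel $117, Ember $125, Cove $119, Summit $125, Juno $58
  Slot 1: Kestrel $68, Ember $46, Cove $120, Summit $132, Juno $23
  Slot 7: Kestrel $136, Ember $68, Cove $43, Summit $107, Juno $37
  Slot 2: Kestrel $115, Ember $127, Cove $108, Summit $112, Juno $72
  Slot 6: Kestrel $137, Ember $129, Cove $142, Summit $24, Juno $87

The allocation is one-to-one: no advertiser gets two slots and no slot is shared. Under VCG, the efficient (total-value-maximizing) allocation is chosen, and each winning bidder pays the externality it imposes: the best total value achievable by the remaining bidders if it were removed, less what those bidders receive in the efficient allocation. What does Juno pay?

Efficient allocation: Kestrel→Slot 7 ($136), Ember→Slot 3 ($125), Cove→Slot 6 ($142), Summit→Slot 1 ($132), Juno→Slot 2 ($72); total welfare W = $607.
Juno receives Slot 2 at value $72, so the others get W − 72 = $535.
Without Juno: best allocation of the remaining 4 bidders over all 5 slots is Kestrel→Slot 7 ($136), Ember→Slot 2 ($127), Cove→Slot 6 ($142), Summit→Slot 1 ($132), total $537.
VCG payment = (others' best without Juno) − (others' welfare with Juno) = 537 − 535 = $2.

Juno pays $2.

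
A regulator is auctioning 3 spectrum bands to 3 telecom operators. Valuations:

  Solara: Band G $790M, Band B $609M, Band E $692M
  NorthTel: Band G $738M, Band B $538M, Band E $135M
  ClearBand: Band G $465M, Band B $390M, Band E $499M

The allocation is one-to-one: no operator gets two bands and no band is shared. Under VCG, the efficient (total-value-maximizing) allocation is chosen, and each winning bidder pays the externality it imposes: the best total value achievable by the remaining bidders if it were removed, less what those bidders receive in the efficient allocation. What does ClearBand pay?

Efficient allocation: Solara→Band B ($609M), NorthTel→Band G ($738M), ClearBand→Band E ($499M); total welfare W = $1846M.
ClearBand receives Band E at value $499M, so the others get W − 499 = $1347M.
Without ClearBand: best allocation of the remaining 2 bidders over all 3 bands is Solara→Band E ($692M), NorthTel→Band G ($738M), total $1430M.
VCG payment = (others' best without ClearBand) − (others' welfare with ClearBand) = 1430 − 1347 = $83M.

ClearBand pays $83M.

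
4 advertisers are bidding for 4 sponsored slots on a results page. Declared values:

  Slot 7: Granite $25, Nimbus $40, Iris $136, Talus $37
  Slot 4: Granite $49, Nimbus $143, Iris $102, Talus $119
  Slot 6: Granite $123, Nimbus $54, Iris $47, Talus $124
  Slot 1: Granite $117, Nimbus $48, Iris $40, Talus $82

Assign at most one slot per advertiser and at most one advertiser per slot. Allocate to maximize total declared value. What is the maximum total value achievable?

Maximum total: $520

Optimal: Granite→Slot 1 ($117), Nimbus→Slot 4 ($143), Iris→Slot 7 ($136), Talus→Slot 6 ($124) — total 117+143+136+124 = $520.
Row-greedy (each advertiser in turn takes its best remaining slot) gives $484, worse by 36.
Next-best assignment: Granite→Slot 6, Nimbus→Slot 4, Iris→Slot 7, Talus→Slot 1 = $484.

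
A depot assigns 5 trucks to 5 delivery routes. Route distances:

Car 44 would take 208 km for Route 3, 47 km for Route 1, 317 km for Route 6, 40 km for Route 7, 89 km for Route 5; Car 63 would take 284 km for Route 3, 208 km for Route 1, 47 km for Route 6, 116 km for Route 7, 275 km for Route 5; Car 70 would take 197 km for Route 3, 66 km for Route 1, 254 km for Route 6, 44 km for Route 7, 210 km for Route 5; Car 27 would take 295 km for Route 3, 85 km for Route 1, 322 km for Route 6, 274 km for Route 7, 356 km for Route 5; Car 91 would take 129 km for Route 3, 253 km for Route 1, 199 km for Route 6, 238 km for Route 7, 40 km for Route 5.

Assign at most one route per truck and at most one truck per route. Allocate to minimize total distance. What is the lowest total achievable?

Minimum total: 394 km

Treat this as an assignment problem: match each truck to one route.
Optimal: Car 44→Route 5 (89 km), Car 63→Route 6 (47 km), Car 70→Route 7 (44 km), Car 27→Route 1 (85 km), Car 91→Route 3 (129 km) — total 89+47+44+85+129 = 394 km.
Row-greedy (each truck in turn takes its cheapest remaining route) gives 488 km, worse by 94.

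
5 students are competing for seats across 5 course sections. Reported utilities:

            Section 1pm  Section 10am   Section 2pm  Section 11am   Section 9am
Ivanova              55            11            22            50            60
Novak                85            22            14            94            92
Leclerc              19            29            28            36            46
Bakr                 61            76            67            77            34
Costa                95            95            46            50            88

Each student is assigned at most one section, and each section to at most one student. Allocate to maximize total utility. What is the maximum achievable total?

Treat this as an assignment problem: match each student to one section.
Optimal: Ivanova→Section 1pm (55 points), Novak→Section 11am (94 points), Leclerc→Section 9am (46 points), Bakr→Section 2pm (67 points), Costa→Section 10am (95 points) — total 55+94+46+67+95 = 357 points.
Column-greedy (each section in turn goes to its best remaining student) gives 353 points, worse by 4.
Next-best assignment: Ivanova→Section 9am, Novak→Section 11am, Leclerc→Section 2pm, Bakr→Section 10am, Costa→Section 1pm = 353 points.
Checked against all permutations: 357 points is optimal.

Maximum total: 357 points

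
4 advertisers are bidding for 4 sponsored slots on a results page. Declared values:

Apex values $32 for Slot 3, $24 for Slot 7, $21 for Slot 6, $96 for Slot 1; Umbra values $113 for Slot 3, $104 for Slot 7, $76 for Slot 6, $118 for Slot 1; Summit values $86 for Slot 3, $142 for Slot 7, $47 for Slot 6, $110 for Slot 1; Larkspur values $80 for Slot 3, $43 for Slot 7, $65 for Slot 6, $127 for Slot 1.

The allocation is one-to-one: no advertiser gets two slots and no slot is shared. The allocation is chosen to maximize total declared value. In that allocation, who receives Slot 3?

Optimal: Apex→Slot 1 ($96), Umbra→Slot 3 ($113), Summit→Slot 7 ($142), Larkspur→Slot 6 ($65) — total 96+113+142+65 = $416.
Max-entry greedy (repeatedly take the single best remaining cell) gives $403, worse by 13.
Umbra's own top slot is Slot 1 ($118), but forcing Umbra→Slot 1 and reassigning the rest optimally gives only $361 — worse by 55.

Umbra receives Slot 3.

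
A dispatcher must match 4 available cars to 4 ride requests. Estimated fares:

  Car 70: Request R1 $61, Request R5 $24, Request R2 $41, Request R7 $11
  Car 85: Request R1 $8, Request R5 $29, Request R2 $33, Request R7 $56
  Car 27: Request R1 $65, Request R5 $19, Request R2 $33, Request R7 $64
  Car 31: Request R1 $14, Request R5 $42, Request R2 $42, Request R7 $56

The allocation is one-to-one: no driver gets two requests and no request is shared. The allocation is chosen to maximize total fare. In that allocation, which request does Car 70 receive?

Car 70 receives Request R2.

Optimal: Car 70→Request R2 ($41), Car 85→Request R7 ($56), Car 27→Request R1 ($65), Car 31→Request R5 ($42) — total 41+56+65+42 = $204.
Row-greedy (each driver in turn takes its best remaining request) gives $192, worse by 12.
Car 70's own top request is Request R1 ($61), but forcing Car 70→Request R1 and reassigning the rest optimally gives only $200 — worse by 4.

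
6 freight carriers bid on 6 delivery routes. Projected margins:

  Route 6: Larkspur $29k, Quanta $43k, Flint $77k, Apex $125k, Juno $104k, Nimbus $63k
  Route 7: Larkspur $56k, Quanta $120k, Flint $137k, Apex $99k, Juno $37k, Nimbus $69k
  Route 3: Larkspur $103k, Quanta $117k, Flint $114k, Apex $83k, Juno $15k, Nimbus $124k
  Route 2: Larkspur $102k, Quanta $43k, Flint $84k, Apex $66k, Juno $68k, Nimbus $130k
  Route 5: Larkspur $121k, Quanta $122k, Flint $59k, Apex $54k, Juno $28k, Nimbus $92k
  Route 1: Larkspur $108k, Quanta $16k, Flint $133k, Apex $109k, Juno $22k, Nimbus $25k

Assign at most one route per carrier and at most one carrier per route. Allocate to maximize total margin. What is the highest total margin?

Max total: $718k

Optimal: Larkspur→Route 5 ($121k), Quanta→Route 3 ($117k), Flint→Route 7 ($137k), Apex→Route 1 ($109k), Juno→Route 6 ($104k), Nimbus→Route 2 ($130k) — total 121+117+137+109+104+130 = $718k.
Column-greedy (each route in turn goes to its best remaining carrier) gives $632k, worse by 86.
Next-best assignment: Larkspur→Route 3, Quanta→Route 5, Flint→Route 7, Apex→Route 1, Juno→Route 6, Nimbus→Route 2 = $705k.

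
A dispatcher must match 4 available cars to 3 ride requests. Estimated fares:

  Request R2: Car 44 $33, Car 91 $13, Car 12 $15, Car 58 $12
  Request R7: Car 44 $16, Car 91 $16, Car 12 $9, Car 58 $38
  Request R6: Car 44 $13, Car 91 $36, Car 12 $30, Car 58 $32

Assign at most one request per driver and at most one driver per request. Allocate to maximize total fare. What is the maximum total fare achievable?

Maximum total: $107

This is a one-to-one assignment (maximum-weight bipartite matching).
Optimal: Car 44→Request R2 ($33), Car 58→Request R7 ($38), Car 91→Request R6 ($36) — total 33+38+36 = $107.
Row-greedy (each driver in turn takes its best remaining request) gives $78, worse by 29.
Next-best assignment: Car 44→Request R2, Car 58→Request R7, Car 12→Request R6 = $101.
No other one-to-one assignment exceeds $107.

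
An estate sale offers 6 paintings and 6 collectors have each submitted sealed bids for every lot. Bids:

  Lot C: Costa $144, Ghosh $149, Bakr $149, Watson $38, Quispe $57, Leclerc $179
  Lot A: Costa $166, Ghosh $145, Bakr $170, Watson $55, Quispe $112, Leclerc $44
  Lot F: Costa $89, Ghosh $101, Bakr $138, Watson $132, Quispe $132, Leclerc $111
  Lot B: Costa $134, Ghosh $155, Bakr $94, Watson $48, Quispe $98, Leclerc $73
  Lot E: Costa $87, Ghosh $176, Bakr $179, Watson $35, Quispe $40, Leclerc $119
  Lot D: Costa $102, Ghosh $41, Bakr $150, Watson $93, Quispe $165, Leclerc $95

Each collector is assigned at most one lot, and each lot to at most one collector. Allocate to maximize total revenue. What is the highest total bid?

Optimal: Costa→Lot A ($166), Ghosh→Lot B ($155), Bakr→Lot E ($179), Watson→Lot F ($132), Quispe→Lot D ($165), Leclerc→Lot C ($179) — total 166+155+179+132+165+179 = $976.
Column-greedy (each lot in turn goes to its best remaining collector) gives $888, worse by 88.
Next-best assignment: Costa→Lot B, Ghosh→Lot E, Bakr→Lot A, Watson→Lot F, Quispe→Lot D, Leclerc→Lot C = $956.

Maximum total: $976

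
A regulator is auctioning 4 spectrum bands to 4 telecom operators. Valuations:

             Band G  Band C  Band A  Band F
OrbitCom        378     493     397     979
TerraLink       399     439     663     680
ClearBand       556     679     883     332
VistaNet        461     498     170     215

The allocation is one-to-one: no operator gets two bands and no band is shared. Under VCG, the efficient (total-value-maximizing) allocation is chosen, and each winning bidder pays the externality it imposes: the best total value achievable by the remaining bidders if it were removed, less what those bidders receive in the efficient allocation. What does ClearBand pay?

Efficient allocation: OrbitCom→Band F ($979M), TerraLink→Band A ($663M), ClearBand→Band C ($679M), VistaNet→Band G ($461M); total welfare W = $2782M.
ClearBand receives Band C at value $679M, so the others get W − 679 = $2103M.
Without ClearBand: best allocation of the remaining 3 bidders over all 4 bands is OrbitCom→Band F ($979M), TerraLink→Band A ($663M), VistaNet→Band C ($498M), total $2140M.
VCG payment = (others' best without ClearBand) − (others' welfare with ClearBand) = 2140 − 2103 = $37M.

ClearBand pays $37M.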